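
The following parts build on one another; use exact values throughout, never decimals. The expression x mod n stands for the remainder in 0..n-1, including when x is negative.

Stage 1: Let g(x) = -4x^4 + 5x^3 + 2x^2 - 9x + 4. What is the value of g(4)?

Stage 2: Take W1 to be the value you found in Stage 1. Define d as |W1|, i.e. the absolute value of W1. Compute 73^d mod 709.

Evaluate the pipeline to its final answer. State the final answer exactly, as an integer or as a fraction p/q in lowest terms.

63

Stage 1: -4*(4)^4 + 5*(4)^3 + 2*(4)^2 - 9*(4)^1 + 4 = (-1024) + (320) + (32) + (-36) + (4) = -704; answer -704
Stage 2: W1 = -704; d = 704; squarings mod 709: 73^1=73, 73^2=366, 73^4=664, 73^8=607, 73^16=478, 73^32=186, 73^64=564, 73^128=464, 73^256=469, 73^512=171; 73^704 = 73^64 * 73^128 * 73^512 = 63 (mod 709); answer 63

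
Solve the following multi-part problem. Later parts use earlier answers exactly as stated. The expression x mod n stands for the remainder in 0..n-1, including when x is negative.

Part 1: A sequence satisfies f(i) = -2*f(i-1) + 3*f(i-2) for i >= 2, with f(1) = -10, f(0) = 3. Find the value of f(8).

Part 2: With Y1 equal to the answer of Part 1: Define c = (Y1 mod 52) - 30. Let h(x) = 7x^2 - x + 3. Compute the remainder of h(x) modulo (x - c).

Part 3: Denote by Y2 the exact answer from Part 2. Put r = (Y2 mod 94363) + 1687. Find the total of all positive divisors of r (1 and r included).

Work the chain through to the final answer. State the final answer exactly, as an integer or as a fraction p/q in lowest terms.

Part 1: f(2) = -2*(-10) + 3*(3) = 29; iterating: f(2)=29, f(3)=-88, f(4)=263, f(5)=-790, f(6)=2369, f(7)=-7108, f(8)=21323; answer 21323
Part 2: Y1 = 21323; c = -27; remainder = value at the root: 7*(-27)^2 - 1*(-27)^1 + 3 = (5103) + (27) + (3) = 5133; answer 5133
Part 3: Y2 = 5133; r = 6820; 6820 = 2^2 * 5 * 11 * 31; sigma = (1 + 2 + 4) * (1 + 5) * (1 + 11) * (1 + 31) = 7 * 6 * 12 * 32 = 16128; answer 16128

16128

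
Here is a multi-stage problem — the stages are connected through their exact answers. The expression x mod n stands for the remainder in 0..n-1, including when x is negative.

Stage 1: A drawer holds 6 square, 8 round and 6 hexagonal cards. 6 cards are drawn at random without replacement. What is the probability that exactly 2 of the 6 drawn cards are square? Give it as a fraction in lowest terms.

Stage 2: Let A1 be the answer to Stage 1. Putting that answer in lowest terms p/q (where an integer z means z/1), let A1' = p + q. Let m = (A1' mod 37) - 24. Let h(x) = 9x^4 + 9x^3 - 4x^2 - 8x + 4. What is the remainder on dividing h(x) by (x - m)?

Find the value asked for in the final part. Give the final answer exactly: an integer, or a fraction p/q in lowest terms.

65218

Stage 1: total draws C(20,6) = 38760; favorable C(6,2)*C(14,4) = 15015; P = 1001/2584; answer 1001/2584
Stage 2: A1 = 1001/2584; threaded value p + q = 3585; m = 9; remainder = value at the root: 9*(9)^4 + 9*(9)^3 - 4*(9)^2 - 8*(9)^1 + 4 = (59049) + (6561) + (-324) + (-72) + (4) = 65218; answer 65218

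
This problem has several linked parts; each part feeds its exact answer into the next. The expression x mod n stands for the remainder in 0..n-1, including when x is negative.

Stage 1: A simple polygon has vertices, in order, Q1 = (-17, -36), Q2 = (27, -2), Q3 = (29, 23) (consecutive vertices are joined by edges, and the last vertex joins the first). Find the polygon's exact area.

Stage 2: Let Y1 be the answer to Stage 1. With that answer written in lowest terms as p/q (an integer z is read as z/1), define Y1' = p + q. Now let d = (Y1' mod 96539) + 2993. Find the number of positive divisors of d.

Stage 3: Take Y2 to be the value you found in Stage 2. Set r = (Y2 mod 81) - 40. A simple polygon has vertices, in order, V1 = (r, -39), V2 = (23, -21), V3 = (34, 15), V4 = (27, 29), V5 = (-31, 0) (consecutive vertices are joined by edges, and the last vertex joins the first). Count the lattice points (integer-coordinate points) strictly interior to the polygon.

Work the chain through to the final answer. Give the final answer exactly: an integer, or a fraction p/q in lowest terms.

Stage 1: cross terms: (-17*-2 - 27*-36)=1006, (27*23 - 29*-2)=679, (29*-36 - -17*23)=-653; twice the area = |1032| = 1032; area = 516; answer 516
Stage 2: Y1 = 516; threaded value p + q = 517; d = 3510; 3510 = 2 * 3^3 * 5 * 13; number of divisors = (1+1) * (3+1) * (1+1) * (1+1) = 32; answer 32
Stage 3: Y2 = 32; r = -8; cross terms: (-8*-21 - 23*-39)=1065, (23*15 - 34*-21)=1059, (34*29 - 27*15)=581, (27*0 - -31*29)=899, (-31*-39 - -8*0)=1209; twice the area = |4813| = 4813; area = 4813/2; boundary points = 1 + 1 + 7 + 29 + 1 = 39; strictly interior points = area - boundary/2 + 1 = 2388; answer 2388

2388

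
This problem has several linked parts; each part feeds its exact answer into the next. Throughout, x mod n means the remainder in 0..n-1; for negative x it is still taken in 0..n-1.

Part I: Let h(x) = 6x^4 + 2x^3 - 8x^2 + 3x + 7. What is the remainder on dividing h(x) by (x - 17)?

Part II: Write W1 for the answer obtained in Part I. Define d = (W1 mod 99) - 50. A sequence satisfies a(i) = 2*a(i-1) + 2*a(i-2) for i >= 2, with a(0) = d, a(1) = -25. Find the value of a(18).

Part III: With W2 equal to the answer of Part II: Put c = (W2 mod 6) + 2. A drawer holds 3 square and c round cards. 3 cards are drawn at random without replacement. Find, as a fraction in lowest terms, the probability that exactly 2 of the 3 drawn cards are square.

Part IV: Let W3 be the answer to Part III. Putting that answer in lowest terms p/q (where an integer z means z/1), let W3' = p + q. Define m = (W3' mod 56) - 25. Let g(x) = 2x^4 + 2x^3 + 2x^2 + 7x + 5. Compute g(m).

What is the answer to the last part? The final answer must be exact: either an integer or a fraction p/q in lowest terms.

7245

Part I: remainder = value at the root: 6*(17)^4 + 2*(17)^3 - 8*(17)^2 + 3*(17)^1 + 7 = (501126) + (9826) + (-2312) + (51) + (7) = 508698; answer 508698
Part II: W1 = 508698; d = -14; a(2) = 2*(-25) + 2*(-14) = -78; iterating: a(2)=-78, a(3)=-206, a(4)=-568, a(5)=-1548, a(6)=-4232, a(7)=-11560, a(8)=-31584, a(9)=-86288, a(10)=-235744, a(11)=-644064, a(12)=-1759616, a(13)=-4807360, a(14)=-13133952, a(15)=-35882624, a(16)=-98033152, a(17)=-267831552, a(18)=-731729408; answer -731729408
Part III: W2 = -731729408; c = 6; total draws C(9,3) = 84; favorable C(3,2)*C(6,1) = 18; P = 3/14; answer 3/14
Part IV: W3 = 3/14; threaded value p + q = 17; m = -8; 2*(-8)^4 + 2*(-8)^3 + 2*(-8)^2 + 7*(-8)^1 + 5 = (8192) + (-1024) + (128) + (-56) + (5) = 7245; answer 7245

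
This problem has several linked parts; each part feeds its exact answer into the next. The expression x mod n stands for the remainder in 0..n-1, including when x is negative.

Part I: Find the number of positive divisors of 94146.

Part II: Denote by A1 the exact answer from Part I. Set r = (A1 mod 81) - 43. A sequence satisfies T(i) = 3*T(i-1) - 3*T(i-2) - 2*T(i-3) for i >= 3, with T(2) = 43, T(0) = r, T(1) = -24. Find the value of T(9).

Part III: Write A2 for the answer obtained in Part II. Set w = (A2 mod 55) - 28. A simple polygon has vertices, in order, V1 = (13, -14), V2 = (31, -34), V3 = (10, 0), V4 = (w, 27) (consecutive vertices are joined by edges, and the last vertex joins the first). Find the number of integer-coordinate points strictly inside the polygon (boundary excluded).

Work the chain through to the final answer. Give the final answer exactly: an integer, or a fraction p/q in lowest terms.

166

Part I: 94146 = 2 * 3 * 13 * 17 * 71; number of divisors = (1+1) * (1+1) * (1+1) * (1+1) * (1+1) = 32; answer 32
Part II: A1 = 32; r = -11; T(3) = 3*(43) - 3*(-24) - 2*(-11) = 223; iterating: T(3)=223, T(4)=588, T(5)=1009, T(6)=817, T(7)=-1752, T(8)=-9725, T(9)=-25553; answer -25553
Part III: A2 = -25553; w = -6; cross terms: (13*-34 - 31*-14)=-8, (31*0 - 10*-34)=340, (10*27 - -6*0)=270, (-6*-14 - 13*27)=-267; twice the area = |335| = 335; area = 335/2; boundary points = 2 + 1 + 1 + 1 = 5; strictly interior points = area - boundary/2 + 1 = 166; answer 166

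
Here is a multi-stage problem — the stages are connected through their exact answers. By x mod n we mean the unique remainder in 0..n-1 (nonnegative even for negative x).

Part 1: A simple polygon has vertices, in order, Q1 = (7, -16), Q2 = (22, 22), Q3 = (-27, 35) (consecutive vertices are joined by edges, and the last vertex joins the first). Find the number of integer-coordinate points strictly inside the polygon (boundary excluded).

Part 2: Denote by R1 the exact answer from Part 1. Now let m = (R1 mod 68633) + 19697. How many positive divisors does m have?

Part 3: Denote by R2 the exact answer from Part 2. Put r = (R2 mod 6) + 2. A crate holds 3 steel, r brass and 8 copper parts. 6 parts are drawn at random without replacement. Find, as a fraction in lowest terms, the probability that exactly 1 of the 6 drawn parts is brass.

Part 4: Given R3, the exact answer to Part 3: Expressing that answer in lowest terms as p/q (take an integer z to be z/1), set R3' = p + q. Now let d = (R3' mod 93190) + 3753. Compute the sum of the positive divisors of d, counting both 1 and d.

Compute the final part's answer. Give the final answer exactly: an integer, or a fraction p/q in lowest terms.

6156

Part 1: cross terms: (7*22 - 22*-16)=506, (22*35 - -27*22)=1364, (-27*-16 - 7*35)=187; twice the area = |2057| = 2057; area = 2057/2; boundary points = 1 + 1 + 17 = 19; strictly interior points = area - boundary/2 + 1 = 1020; answer 1020
Part 2: R1 = 1020; m = 20717; 20717 is prime, so its only divisors are 1 and 20717; count = 2; answer 2
Part 3: R2 = 2; r = 4; total draws C(15,6) = 5005; favorable C(4,1)*C(11,5) = 1848; P = 24/65; answer 24/65
Part 4: R3 = 24/65; threaded value p + q = 89; d = 3842; 3842 = 2 * 17 * 113; sigma = (1 + 2) * (1 + 17) * (1 + 113) = 3 * 18 * 114 = 6156; answer 6156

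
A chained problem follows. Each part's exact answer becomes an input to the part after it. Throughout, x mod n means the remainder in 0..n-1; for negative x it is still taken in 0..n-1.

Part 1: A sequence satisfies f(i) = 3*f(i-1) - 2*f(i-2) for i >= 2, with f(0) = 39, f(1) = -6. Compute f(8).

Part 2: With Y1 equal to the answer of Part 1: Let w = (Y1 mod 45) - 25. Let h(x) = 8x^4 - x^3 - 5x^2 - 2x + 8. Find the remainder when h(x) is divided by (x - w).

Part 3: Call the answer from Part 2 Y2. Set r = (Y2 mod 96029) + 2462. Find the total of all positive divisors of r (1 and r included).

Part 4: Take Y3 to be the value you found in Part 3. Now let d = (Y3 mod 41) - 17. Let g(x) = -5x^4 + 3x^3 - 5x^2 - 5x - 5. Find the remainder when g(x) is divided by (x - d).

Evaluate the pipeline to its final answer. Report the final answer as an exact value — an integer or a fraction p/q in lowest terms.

-264305

Part 1: f(2) = 3*(-6) - 2*(39) = -96; iterating: f(2)=-96, f(3)=-276, f(4)=-636, f(5)=-1356, f(6)=-2796, f(7)=-5676, f(8)=-11436; answer -11436
Part 2: Y1 = -11436; w = 14; remainder = value at the root: 8*(14)^4 - 1*(14)^3 - 5*(14)^2 - 2*(14)^1 + 8 = (307328) + (-2744) + (-980) + (-28) + (8) = 303584; answer 303584
Part 3: Y2 = 303584; r = 17959; 17959 is prime, so its only divisors are 1 and 17959; sigma = 1 + 17959 = 17960; answer 17960
Part 4: Y3 = 17960; d = -15; remainder = value at the root: -5*(-15)^4 + 3*(-15)^3 - 5*(-15)^2 - 5*(-15)^1 - 5 = (-253125) + (-10125) + (-1125) + (75) + (-5) = -264305; answer -264305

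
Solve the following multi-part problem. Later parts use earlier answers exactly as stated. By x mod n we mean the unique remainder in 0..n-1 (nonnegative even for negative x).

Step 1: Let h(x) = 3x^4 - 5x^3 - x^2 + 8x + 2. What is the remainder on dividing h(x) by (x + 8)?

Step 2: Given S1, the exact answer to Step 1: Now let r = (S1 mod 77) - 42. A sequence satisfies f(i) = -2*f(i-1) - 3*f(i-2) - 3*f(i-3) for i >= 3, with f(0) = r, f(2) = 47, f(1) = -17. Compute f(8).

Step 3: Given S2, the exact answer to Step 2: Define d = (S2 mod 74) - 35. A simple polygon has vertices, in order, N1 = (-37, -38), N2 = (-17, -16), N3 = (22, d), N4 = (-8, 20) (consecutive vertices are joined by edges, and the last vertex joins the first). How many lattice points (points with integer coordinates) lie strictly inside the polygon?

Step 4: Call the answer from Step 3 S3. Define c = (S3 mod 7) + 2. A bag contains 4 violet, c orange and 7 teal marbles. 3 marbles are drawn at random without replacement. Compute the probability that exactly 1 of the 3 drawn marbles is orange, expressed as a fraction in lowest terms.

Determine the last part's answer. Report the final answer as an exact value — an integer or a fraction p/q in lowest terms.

440/969

Step 1: remainder = value at the root: 3*(-8)^4 - 5*(-8)^3 - 1*(-8)^2 + 8*(-8)^1 + 2 = (12288) + (2560) + (-64) + (-64) + (2) = 14722; answer 14722
Step 2: S1 = 14722; r = -27; f(3) = -2*(47) - 3*(-17) - 3*(-27) = 38; iterating: f(3)=38, f(4)=-166, f(5)=77, f(6)=230, f(7)=-193, f(8)=-535; answer -535
Step 3: S2 = -535; d = 22; cross terms: (-37*-16 - -17*-38)=-54, (-17*22 - 22*-16)=-22, (22*20 - -8*22)=616, (-8*-38 - -37*20)=1044; twice the area = |1584| = 1584; area = 792; boundary points = 2 + 1 + 2 + 29 = 34; strictly interior points = area - boundary/2 + 1 = 776; answer 776
Step 4: S3 = 776; c = 8; total draws C(19,3) = 969; favorable C(8,1)*C(11,2) = 440; P = 440/969; answer 440/969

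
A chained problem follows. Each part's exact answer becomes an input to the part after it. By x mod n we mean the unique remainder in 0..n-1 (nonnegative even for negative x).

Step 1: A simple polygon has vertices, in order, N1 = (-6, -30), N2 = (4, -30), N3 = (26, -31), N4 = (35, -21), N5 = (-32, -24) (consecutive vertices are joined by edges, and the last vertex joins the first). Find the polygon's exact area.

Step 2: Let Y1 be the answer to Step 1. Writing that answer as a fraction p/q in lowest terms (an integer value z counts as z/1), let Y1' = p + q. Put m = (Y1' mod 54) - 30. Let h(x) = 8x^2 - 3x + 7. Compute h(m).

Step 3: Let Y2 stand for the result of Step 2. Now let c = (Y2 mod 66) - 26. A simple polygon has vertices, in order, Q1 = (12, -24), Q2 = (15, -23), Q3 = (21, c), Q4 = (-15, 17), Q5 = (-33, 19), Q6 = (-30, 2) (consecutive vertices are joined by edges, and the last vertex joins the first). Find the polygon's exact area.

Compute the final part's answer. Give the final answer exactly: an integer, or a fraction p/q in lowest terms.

Step 1: cross terms: (-6*-30 - 4*-30)=300, (4*-31 - 26*-30)=656, (26*-21 - 35*-31)=539, (35*-24 - -32*-21)=-1512, (-32*-30 - -6*-24)=816; twice the area = |799| = 799; area = 799/2; answer 799/2
Step 2: Y1 = 799/2; threaded value p + q = 801; m = 15; 8*(15)^2 - 3*(15)^1 + 7 = (1800) + (-45) + (7) = 1762; answer 1762
Step 3: Y2 = 1762; c = 20; cross terms: (12*-23 - 15*-24)=84, (15*20 - 21*-23)=783, (21*17 - -15*20)=657, (-15*19 - -33*17)=276, (-33*2 - -30*19)=504, (-30*-24 - 12*2)=696; twice the area = |3000| = 3000; area = 1500; answer 1500

1500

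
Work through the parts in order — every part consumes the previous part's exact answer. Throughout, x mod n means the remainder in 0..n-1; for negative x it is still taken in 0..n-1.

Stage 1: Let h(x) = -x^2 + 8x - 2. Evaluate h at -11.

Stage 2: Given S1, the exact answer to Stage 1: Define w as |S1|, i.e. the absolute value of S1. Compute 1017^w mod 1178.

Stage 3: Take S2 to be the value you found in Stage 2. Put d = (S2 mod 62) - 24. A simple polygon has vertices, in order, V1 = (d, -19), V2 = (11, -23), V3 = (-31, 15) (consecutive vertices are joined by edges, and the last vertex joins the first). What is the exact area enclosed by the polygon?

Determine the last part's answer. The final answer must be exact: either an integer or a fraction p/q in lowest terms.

106

Stage 1: -1*(-11)^2 + 8*(-11)^1 - 2 = (-121) + (-88) + (-2) = -211; answer -211
Stage 2: S1 = -211; w = 211; squarings mod 1178: 1017^1=1017, 1017^2=5, 1017^4=25, 1017^8=625, 1017^16=707, 1017^32=377, 1017^64=769, 1017^128=5; 1017^211 = 1017^1 * 1017^2 * 1017^16 * 1017^64 * 1017^128 = 583 (mod 1178); answer 583
Stage 3: S2 = 583; d = 1; cross terms: (1*-23 - 11*-19)=186, (11*15 - -31*-23)=-548, (-31*-19 - 1*15)=574; twice the area = |212| = 212; area = 106; answer 106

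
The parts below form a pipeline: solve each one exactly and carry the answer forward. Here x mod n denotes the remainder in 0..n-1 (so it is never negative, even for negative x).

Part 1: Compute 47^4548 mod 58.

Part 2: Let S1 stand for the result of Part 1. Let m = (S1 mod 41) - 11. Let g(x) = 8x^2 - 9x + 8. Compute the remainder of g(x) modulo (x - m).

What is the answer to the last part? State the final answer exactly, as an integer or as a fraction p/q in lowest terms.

1052

Part 1: squarings mod 58: 47^1=47, 47^2=5, 47^4=25, 47^8=45, 47^16=53, 47^32=25, 47^64=45, 47^128=53, 47^256=25, 47^512=45, 47^1024=53, 47^2048=25, 47^4096=45; 47^4548 = 47^4 * 47^64 * 47^128 * 47^256 * 47^4096 = 23 (mod 58); answer 23
Part 2: S1 = 23; m = 12; remainder = value at the root: 8*(12)^2 - 9*(12)^1 + 8 = (1152) + (-108) + (8) = 1052; answer 1052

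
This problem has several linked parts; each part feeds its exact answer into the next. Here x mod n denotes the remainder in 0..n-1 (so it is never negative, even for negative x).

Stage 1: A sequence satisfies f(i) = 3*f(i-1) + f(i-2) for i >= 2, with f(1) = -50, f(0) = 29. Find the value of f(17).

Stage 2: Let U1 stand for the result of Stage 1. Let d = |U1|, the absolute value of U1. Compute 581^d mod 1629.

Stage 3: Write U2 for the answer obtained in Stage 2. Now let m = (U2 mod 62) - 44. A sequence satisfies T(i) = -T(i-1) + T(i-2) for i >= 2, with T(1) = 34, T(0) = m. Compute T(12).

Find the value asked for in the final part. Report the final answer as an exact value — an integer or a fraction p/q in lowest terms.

Stage 1: f(2) = 3*(-50) + 1*(29) = -121; iterating: f(2)=-121, f(3)=-413, f(4)=-1360, f(5)=-4493, f(6)=-14839, f(7)=-49010, f(8)=-161869, f(9)=-534617, f(10)=-1765720, f(11)=-5831777, f(12)=-19261051, f(13)=-63614930, f(14)=-210105841, f(15)=-693932453, f(16)=-2291903200, f(17)=-7569642053; answer -7569642053
Stage 2: U1 = -7569642053; d = 7569642053; squarings mod 1629: 581^1=581, 581^2=358, 581^4=1102, 581^8=799, 581^16=1462, 581^32=196, 581^64=949, 581^128=1393, 581^256=310, 581^512=1618, 581^1024=121, 581^2048=1609, 581^4096=400, 581^8192=358, 581^16384=1102, 581^32768=799, 581^65536=1462, 581^131072=196, 581^262144=949, 581^524288=1393, 581^1048576=310, 581^2097152=1618, 581^4194304=121, 581^8388608=1609, 581^16777216=400, 581^33554432=358, 581^67108864=1102, 581^134217728=799, 581^268435456=1462, 581^536870912=196, 581^1073741824=949, 581^2147483648=1393, 581^4294967296=310; 581^7569642053 = 581^1 * 581^4 * 581^64 * 581^512 * 581^4096 * 581^32768 * 581^65536 * 581^131072 * 581^262144 * 581^524288 * 581^2097152 * 581^16777216 * 581^33554432 * 581^1073741824 * 581^2147483648 * 581^4294967296 = 488 (mod 1629); answer 488
Stage 3: U2 = 488; m = 10; T(2) = -1*(34) + 1*(10) = -24; iterating: T(2)=-24, T(3)=58, T(4)=-82, T(5)=140, T(6)=-222, T(7)=362, T(8)=-584, T(9)=946, T(10)=-1530, T(11)=2476, T(12)=-4006; answer -4006

-4006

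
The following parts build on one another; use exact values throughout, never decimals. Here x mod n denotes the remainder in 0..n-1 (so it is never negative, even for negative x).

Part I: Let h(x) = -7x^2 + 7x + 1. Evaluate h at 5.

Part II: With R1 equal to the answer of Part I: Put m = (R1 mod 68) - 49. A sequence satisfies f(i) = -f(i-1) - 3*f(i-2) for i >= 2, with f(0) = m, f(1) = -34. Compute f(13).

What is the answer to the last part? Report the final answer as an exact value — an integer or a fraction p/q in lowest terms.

Part I: -7*(5)^2 + 7*(5)^1 + 1 = (-175) + (35) + (1) = -139; answer -139
Part II: R1 = -139; m = 16; f(2) = -1*(-34) - 3*(16) = -14; iterating: f(2)=-14, f(3)=116, f(4)=-74, f(5)=-274, f(6)=496, f(7)=326, f(8)=-1814, f(9)=836, f(10)=4606, f(11)=-7114, f(12)=-6704, f(13)=28046; answer 28046

28046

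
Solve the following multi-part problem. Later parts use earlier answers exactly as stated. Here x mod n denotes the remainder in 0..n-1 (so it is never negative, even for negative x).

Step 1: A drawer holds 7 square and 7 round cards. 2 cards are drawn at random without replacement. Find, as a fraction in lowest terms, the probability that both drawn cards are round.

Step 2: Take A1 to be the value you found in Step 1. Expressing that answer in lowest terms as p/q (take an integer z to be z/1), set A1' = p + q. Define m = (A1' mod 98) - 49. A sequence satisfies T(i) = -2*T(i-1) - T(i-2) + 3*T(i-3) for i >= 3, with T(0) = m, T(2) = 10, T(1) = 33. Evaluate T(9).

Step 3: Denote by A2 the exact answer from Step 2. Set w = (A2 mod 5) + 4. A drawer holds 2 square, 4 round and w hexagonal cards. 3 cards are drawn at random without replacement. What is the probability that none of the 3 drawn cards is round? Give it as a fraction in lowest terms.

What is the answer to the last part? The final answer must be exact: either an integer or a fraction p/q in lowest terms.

Step 1: total draws C(14,2) = 91; favorable C(7,2) = 21; P = 3/13; answer 3/13
Step 2: A1 = 3/13; threaded value p + q = 16; m = -33; T(3) = -2*(10) - 1*(33) + 3*(-33) = -152; iterating: T(3)=-152, T(4)=393, T(5)=-604, T(6)=359, T(7)=1065, T(8)=-4301, T(9)=8614; answer 8614
Step 3: A2 = 8614; w = 8; total draws C(14,3) = 364; favorable C(10,3) = 120; P = 30/91; answer 30/91

30/91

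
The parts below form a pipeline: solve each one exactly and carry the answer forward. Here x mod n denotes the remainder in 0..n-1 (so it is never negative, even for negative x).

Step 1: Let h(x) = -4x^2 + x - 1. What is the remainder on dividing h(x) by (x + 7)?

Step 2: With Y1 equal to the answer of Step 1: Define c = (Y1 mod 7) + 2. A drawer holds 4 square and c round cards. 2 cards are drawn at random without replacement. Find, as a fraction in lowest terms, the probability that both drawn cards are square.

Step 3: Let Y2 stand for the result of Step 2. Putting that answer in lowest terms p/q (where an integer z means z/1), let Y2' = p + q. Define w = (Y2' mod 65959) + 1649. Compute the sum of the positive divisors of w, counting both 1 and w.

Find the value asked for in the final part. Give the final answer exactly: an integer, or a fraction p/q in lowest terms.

1824

Step 1: remainder = value at the root: -4*(-7)^2 + 1*(-7)^1 - 1 = (-196) + (-7) + (-1) = -204; answer -204
Step 2: Y1 = -204; c = 8; total draws C(12,2) = 66; favorable C(4,2) = 6; P = 1/11; answer 1/11
Step 3: Y2 = 1/11; threaded value p + q = 12; w = 1661; 1661 = 11 * 151; sigma = (1 + 11) * (1 + 151) = 12 * 152 = 1824; answer 1824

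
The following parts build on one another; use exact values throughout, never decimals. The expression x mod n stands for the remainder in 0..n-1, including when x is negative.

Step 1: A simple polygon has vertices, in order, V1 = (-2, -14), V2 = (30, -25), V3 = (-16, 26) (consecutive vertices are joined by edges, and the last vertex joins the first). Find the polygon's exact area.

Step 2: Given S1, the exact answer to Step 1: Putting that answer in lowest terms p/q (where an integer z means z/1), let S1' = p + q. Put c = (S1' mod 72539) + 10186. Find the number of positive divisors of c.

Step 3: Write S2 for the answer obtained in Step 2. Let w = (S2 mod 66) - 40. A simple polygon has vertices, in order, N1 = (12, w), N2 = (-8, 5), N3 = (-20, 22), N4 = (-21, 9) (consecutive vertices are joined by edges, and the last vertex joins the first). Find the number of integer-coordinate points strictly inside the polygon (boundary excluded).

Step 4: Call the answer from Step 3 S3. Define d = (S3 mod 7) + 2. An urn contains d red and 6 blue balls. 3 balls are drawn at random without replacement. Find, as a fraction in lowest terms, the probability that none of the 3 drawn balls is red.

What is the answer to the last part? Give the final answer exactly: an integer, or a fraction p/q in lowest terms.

Step 1: cross terms: (-2*-25 - 30*-14)=470, (30*26 - -16*-25)=380, (-16*-14 - -2*26)=276; twice the area = |1126| = 1126; area = 563; answer 563
Step 2: S1 = 563; threaded value p + q = 564; c = 10750; 10750 = 2 * 5^3 * 43; number of divisors = (1+1) * (3+1) * (1+1) = 16; answer 16
Step 3: S2 = 16; w = -24; cross terms: (12*5 - -8*-24)=-132, (-8*22 - -20*5)=-76, (-20*9 - -21*22)=282, (-21*-24 - 12*9)=396; twice the area = |470| = 470; area = 235; boundary points = 1 + 1 + 1 + 33 = 36; strictly interior points = area - boundary/2 + 1 = 218; answer 218
Step 4: S3 = 218; d = 3; total draws C(9,3) = 84; favorable C(6,3) = 20; P = 5/21; answer 5/21

5/21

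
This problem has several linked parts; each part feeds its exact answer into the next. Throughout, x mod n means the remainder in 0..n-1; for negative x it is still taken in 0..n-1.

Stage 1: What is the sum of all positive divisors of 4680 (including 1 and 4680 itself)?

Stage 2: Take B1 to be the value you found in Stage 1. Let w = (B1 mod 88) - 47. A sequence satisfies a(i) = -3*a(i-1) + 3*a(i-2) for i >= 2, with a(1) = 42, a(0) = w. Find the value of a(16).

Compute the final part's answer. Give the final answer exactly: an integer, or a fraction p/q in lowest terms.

Stage 1: 4680 = 2^3 * 3^2 * 5 * 13; sigma = (1 + 2 + 4 + 8) * (1 + 3 + 9) * (1 + 5) * (1 + 13) = 15 * 13 * 6 * 14 = 16380; answer 16380
Stage 2: B1 = 16380; w = -35; a(2) = -3*(42) + 3*(-35) = -231; iterating: a(2)=-231, a(3)=819, a(4)=-3150, a(5)=11907, a(6)=-45171, a(7)=171234, a(8)=-649215, a(9)=2461347, a(10)=-9331686, a(11)=35379099, a(12)=-134132355, a(13)=508534362, a(14)=-1928000151, a(15)=7309603539, a(16)=-27712811070; answer -27712811070

-27712811070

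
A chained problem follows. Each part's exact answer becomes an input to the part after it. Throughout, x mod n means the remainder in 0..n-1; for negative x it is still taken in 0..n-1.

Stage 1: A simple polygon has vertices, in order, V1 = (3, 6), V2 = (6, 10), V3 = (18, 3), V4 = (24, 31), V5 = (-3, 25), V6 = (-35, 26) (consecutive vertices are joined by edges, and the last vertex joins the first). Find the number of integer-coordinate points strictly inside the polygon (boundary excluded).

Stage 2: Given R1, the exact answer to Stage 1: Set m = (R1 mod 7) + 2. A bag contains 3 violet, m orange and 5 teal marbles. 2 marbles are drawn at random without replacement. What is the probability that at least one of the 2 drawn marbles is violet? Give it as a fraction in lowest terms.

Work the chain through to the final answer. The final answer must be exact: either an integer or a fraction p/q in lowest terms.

Stage 1: cross terms: (3*10 - 6*6)=-6, (6*3 - 18*10)=-162, (18*31 - 24*3)=486, (24*25 - -3*31)=693, (-3*26 - -35*25)=797, (-35*6 - 3*26)=-288; twice the area = |1520| = 1520; area = 760; boundary points = 1 + 1 + 2 + 3 + 1 + 2 = 10; strictly interior points = area - boundary/2 + 1 = 756; answer 756
Stage 2: R1 = 756; m = 2; total draws C(10,2) = 45; complement C(7,2) = 21; favorable 45 - 21 = 24; P = 8/15; answer 8/15

8/15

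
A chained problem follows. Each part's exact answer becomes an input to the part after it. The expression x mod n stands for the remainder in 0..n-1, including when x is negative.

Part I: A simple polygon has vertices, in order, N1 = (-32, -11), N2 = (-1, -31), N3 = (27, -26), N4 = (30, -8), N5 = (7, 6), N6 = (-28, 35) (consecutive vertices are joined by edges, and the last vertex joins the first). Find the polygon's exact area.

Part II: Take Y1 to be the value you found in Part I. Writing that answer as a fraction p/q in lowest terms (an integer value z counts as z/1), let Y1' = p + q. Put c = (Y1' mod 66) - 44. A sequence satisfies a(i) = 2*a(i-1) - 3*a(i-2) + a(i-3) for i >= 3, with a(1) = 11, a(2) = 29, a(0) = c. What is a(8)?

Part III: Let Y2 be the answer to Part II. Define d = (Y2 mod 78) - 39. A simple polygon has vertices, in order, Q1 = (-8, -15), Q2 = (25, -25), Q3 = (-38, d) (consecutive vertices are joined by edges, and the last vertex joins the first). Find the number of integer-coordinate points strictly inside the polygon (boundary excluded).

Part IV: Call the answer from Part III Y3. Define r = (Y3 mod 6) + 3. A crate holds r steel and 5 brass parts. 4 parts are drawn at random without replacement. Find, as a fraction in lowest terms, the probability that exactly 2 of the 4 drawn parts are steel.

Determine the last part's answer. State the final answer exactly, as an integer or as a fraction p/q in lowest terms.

5/11

Part I: cross terms: (-32*-31 - -1*-11)=981, (-1*-26 - 27*-31)=863, (27*-8 - 30*-26)=564, (30*6 - 7*-8)=236, (7*35 - -28*6)=413, (-28*-11 - -32*35)=1428; twice the area = |4485| = 4485; area = 4485/2; answer 4485/2
Part II: Y1 = 4485/2; threaded value p + q = 4487; c = 21; a(3) = 2*(29) - 3*(11) + 1*(21) = 46; iterating: a(3)=46, a(4)=16, a(5)=-77, a(6)=-156, a(7)=-65, a(8)=261; answer 261
Part III: Y2 = 261; d = -12; cross terms: (-8*-25 - 25*-15)=575, (25*-12 - -38*-25)=-1250, (-38*-15 - -8*-12)=474; twice the area = |-201| = 201; area = 201/2; boundary points = 1 + 1 + 3 = 5; strictly interior points = area - boundary/2 + 1 = 99; answer 99
Part IV: Y3 = 99; r = 6; total draws C(11,4) = 330; favorable C(6,2)*C(5,2) = 150; P = 5/11; answer 5/11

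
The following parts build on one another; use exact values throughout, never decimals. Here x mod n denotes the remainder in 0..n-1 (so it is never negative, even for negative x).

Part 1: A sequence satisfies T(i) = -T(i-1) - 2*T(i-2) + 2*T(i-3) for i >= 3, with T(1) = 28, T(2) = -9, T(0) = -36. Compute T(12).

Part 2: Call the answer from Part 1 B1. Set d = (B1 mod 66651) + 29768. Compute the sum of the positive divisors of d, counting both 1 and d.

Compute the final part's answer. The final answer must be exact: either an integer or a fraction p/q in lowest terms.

212400

Part 1: T(3) = -1*(-9) - 2*(28) + 2*(-36) = -119; iterating: T(3)=-119, T(4)=193, T(5)=27, T(6)=-651, T(7)=983, T(8)=373, T(9)=-3641, T(10)=4861, T(11)=3167, T(12)=-20171; answer -20171
Part 2: B1 = -20171; d = 76248; 76248 = 2^3 * 3^3 * 353; sigma = (1 + 2 + 4 + 8) * (1 + 3 + 9 + 27) * (1 + 353) = 15 * 40 * 354 = 212400; answer 212400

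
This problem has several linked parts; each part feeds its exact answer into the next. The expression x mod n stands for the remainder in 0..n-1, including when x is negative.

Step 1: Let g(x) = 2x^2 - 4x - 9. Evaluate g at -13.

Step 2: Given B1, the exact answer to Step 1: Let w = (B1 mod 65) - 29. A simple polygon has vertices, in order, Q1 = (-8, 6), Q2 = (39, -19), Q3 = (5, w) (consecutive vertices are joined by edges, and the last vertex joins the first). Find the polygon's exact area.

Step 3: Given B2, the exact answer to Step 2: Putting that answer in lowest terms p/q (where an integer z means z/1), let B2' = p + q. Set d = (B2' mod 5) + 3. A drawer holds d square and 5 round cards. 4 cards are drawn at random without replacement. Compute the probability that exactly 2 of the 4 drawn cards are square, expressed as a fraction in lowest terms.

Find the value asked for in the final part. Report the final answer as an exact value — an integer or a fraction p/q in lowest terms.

Step 1: 2*(-13)^2 - 4*(-13)^1 - 9 = (338) + (52) + (-9) = 381; answer 381
Step 2: B1 = 381; w = 27; cross terms: (-8*-19 - 39*6)=-82, (39*27 - 5*-19)=1148, (5*6 - -8*27)=246; twice the area = |1312| = 1312; area = 656; answer 656
Step 3: B2 = 656; threaded value p + q = 657; d = 5; total draws C(10,4) = 210; favorable C(5,2)*C(5,2) = 100; P = 10/21; answer 10/21

10/21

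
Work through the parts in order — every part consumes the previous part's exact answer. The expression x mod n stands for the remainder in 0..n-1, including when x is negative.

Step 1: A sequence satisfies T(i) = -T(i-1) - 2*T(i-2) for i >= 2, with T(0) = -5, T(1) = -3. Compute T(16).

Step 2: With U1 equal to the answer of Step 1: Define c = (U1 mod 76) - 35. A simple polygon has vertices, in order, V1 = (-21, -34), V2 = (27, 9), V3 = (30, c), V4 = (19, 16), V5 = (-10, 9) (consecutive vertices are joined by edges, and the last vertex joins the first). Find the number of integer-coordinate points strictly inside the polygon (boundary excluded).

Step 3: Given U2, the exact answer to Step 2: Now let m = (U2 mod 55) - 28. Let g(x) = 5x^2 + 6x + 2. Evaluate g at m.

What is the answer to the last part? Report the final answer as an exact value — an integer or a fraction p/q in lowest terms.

3754

Step 1: T(2) = -1*(-3) - 2*(-5) = 13; iterating: T(2)=13, T(3)=-7, T(4)=-19, T(5)=33, T(6)=5, T(7)=-71, T(8)=61, T(9)=81, T(10)=-203, T(11)=41, T(12)=365, T(13)=-447, T(14)=-283, T(15)=1177, T(16)=-611; answer -611
Step 2: U1 = -611; c = 38; cross terms: (-21*9 - 27*-34)=729, (27*38 - 30*9)=756, (30*16 - 19*38)=-242, (19*9 - -10*16)=331, (-10*-34 - -21*9)=529; twice the area = |2103| = 2103; area = 2103/2; boundary points = 1 + 1 + 11 + 1 + 1 = 15; strictly interior points = area - boundary/2 + 1 = 1045; answer 1045
Step 3: U2 = 1045; m = -28; 5*(-28)^2 + 6*(-28)^1 + 2 = (3920) + (-168) + (2) = 3754; answer 3754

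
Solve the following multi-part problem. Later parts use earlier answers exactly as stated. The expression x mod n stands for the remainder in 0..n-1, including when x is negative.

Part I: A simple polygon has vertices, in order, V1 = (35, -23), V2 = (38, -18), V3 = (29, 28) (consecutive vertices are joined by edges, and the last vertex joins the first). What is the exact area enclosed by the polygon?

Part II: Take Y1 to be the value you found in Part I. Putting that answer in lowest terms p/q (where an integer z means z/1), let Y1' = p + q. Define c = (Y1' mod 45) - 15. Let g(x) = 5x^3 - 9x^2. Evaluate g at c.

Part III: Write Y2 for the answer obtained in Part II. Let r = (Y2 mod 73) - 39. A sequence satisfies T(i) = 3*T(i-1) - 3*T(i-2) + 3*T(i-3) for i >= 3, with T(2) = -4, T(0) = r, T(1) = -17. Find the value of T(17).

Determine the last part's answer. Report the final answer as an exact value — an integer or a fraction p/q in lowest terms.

-5696649

Part I: cross terms: (35*-18 - 38*-23)=244, (38*28 - 29*-18)=1586, (29*-23 - 35*28)=-1647; twice the area = |183| = 183; area = 183/2; answer 183/2
Part II: Y1 = 183/2; threaded value p + q = 185; c = -10; 5*(-10)^3 - 9*(-10)^2 = (-5000) + (-900) = -5900; answer -5900
Part III: Y2 = -5900; r = -26; T(3) = 3*(-4) - 3*(-17) + 3*(-26) = -39; iterating: T(3)=-39, T(4)=-156, T(5)=-363, T(6)=-738, T(7)=-1593, T(8)=-3654, T(9)=-8397, T(10)=-19008, T(11)=-42795, T(12)=-96552, T(13)=-218295, T(14)=-493614, T(15)=-1115613, T(16)=-2520882, T(17)=-5696649; answer -5696649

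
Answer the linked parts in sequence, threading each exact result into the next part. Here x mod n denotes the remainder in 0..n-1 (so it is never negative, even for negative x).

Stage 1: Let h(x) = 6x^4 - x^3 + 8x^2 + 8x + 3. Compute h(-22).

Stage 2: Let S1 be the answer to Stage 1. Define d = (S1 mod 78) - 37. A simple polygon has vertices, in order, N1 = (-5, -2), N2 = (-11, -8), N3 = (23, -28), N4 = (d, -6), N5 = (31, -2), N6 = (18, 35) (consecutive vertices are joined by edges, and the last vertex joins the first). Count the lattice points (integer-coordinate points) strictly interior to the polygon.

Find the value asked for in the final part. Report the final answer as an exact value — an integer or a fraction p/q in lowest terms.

1055

Stage 1: 6*(-22)^4 - 1*(-22)^3 + 8*(-22)^2 + 8*(-22)^1 + 3 = (1405536) + (10648) + (3872) + (-176) + (3) = 1419883; answer 1419883
Stage 2: S1 = 1419883; d = 12; cross terms: (-5*-8 - -11*-2)=18, (-11*-28 - 23*-8)=492, (23*-6 - 12*-28)=198, (12*-2 - 31*-6)=162, (31*35 - 18*-2)=1121, (18*-2 - -5*35)=139; twice the area = |2130| = 2130; area = 1065; boundary points = 6 + 2 + 11 + 1 + 1 + 1 = 22; strictly interior points = area - boundary/2 + 1 = 1055; answer 1055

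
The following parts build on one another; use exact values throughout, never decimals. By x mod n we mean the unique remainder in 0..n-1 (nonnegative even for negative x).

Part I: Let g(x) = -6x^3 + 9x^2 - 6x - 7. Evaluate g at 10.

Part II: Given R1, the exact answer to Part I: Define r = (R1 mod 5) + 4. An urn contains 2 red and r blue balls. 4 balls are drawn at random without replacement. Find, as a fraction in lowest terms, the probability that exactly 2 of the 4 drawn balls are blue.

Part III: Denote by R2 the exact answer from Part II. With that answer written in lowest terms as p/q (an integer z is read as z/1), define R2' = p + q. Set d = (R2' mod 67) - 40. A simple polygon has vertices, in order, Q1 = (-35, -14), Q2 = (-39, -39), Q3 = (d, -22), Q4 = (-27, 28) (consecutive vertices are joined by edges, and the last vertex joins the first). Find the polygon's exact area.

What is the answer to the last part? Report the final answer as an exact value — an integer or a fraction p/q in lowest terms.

115

Part I: -6*(10)^3 + 9*(10)^2 - 6*(10)^1 - 7 = (-6000) + (900) + (-60) + (-7) = -5167; answer -5167
Part II: R1 = -5167; r = 7; total draws C(9,4) = 126; favorable C(7,2)*C(2,2) = 21; P = 1/6; answer 1/6
Part III: R2 = 1/6; threaded value p + q = 7; d = -33; cross terms: (-35*-39 - -39*-14)=819, (-39*-22 - -33*-39)=-429, (-33*28 - -27*-22)=-1518, (-27*-14 - -35*28)=1358; twice the area = |230| = 230; area = 115; answer 115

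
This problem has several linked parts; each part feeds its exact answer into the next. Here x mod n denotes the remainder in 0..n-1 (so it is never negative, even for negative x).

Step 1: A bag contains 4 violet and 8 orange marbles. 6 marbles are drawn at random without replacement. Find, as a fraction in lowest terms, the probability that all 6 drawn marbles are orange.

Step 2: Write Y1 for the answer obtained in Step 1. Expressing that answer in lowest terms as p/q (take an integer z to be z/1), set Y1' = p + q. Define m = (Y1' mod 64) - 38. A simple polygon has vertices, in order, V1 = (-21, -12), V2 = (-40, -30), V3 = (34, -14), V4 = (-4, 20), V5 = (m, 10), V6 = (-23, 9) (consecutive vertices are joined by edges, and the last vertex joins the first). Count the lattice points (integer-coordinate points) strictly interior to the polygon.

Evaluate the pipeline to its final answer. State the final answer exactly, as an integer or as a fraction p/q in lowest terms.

1519

Step 1: total draws C(12,6) = 924; favorable C(8,6) = 28; P = 1/33; answer 1/33
Step 2: Y1 = 1/33; threaded value p + q = 34; m = -4; cross terms: (-21*-30 - -40*-12)=150, (-40*-14 - 34*-30)=1580, (34*20 - -4*-14)=624, (-4*10 - -4*20)=40, (-4*9 - -23*10)=194, (-23*-12 - -21*9)=465; twice the area = |3053| = 3053; area = 3053/2; boundary points = 1 + 2 + 2 + 10 + 1 + 1 = 17; strictly interior points = area - boundary/2 + 1 = 1519; answer 1519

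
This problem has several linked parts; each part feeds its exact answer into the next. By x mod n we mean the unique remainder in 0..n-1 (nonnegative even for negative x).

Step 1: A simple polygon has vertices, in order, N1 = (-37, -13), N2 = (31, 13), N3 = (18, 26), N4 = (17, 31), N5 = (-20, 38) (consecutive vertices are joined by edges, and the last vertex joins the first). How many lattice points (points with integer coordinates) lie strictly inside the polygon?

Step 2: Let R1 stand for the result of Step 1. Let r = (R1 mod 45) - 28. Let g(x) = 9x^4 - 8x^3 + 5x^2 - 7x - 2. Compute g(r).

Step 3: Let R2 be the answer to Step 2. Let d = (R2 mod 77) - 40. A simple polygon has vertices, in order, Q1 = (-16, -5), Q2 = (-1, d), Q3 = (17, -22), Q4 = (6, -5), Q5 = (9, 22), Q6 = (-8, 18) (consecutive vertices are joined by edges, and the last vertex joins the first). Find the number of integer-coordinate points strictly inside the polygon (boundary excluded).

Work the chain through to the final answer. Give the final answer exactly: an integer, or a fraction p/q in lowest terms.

1021

Step 1: cross terms: (-37*13 - 31*-13)=-78, (31*26 - 18*13)=572, (18*31 - 17*26)=116, (17*38 - -20*31)=1266, (-20*-13 - -37*38)=1666; twice the area = |3542| = 3542; area = 1771; boundary points = 2 + 13 + 1 + 1 + 17 = 34; strictly interior points = area - boundary/2 + 1 = 1755; answer 1755
Step 2: R1 = 1755; r = -28; 9*(-28)^4 - 8*(-28)^3 + 5*(-28)^2 - 7*(-28)^1 - 2 = (5531904) + (175616) + (3920) + (196) + (-2) = 5711634; answer 5711634
Step 3: R2 = 5711634; d = -35; cross terms: (-16*-35 - -1*-5)=555, (-1*-22 - 17*-35)=617, (17*-5 - 6*-22)=47, (6*22 - 9*-5)=177, (9*18 - -8*22)=338, (-8*-5 - -16*18)=328; twice the area = |2062| = 2062; area = 1031; boundary points = 15 + 1 + 1 + 3 + 1 + 1 = 22; strictly interior points = area - boundary/2 + 1 = 1021; answer 1021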